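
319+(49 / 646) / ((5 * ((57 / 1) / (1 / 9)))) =528579859 / 1656990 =319.00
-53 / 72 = -0.74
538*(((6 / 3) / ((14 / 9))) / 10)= 2421 / 35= 69.17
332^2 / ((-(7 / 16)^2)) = -28217344 / 49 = -575864.16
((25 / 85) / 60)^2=0.00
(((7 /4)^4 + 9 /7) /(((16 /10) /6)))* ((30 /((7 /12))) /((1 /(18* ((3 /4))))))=27766.10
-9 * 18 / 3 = -54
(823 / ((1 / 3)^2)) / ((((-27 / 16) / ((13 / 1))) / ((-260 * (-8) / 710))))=-35606272 / 213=-167165.60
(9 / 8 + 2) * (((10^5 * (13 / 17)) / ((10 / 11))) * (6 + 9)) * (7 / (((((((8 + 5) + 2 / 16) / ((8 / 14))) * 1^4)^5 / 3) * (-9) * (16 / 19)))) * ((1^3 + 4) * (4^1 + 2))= -2848980992000 / 55566916839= -51.27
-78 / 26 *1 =-3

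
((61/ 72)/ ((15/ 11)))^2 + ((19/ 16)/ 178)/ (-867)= 11580417911/ 30000974400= 0.39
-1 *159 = -159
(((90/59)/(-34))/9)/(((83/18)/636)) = -57240/83249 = -0.69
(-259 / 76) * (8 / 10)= -259 / 95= -2.73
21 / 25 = 0.84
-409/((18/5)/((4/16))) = -28.40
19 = 19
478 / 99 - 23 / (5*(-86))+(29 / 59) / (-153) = 23144809 / 4744190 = 4.88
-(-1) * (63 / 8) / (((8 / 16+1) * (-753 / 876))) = -6.11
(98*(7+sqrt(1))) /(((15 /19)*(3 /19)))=283024 /45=6289.42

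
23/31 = 0.74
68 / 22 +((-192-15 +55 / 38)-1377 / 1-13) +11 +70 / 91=-8589483 / 5434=-1580.69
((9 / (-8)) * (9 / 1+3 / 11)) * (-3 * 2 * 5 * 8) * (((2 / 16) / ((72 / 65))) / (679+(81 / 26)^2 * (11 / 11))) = 0.41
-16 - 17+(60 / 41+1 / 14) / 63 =-1192465 / 36162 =-32.98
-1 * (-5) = 5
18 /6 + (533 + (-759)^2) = 576617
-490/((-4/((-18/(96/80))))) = -1837.50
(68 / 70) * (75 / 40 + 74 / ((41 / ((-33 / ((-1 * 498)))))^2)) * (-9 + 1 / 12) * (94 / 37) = -14852189608199 / 359919111720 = -41.27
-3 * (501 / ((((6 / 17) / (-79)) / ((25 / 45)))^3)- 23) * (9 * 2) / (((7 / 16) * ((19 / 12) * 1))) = 809048422053584 / 10773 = 75099640030.96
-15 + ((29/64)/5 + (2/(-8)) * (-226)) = 41.59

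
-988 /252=-247 /63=-3.92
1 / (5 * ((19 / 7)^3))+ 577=19788558 / 34295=577.01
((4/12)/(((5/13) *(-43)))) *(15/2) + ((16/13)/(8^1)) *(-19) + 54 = 56935/1118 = 50.93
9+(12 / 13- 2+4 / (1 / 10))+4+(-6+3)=636 / 13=48.92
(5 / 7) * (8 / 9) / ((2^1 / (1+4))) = 100 / 63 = 1.59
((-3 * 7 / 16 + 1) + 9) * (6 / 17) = 417 / 136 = 3.07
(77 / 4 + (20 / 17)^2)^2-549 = -164682855 / 1336336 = -123.23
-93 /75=-31 /25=-1.24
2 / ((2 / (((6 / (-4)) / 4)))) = -3 / 8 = -0.38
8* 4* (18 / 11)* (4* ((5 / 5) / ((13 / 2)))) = 4608 / 143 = 32.22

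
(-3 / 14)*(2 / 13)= -3 / 91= -0.03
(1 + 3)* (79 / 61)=316 / 61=5.18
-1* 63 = -63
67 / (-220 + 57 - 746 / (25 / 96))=-1675 / 75691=-0.02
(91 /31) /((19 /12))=1092 /589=1.85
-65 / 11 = -5.91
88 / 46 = 44 / 23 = 1.91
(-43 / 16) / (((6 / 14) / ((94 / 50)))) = -14147 / 1200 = -11.79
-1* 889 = -889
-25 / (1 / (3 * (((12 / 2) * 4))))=-1800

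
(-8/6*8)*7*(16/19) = -3584/57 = -62.88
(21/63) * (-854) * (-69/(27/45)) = 98210/3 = 32736.67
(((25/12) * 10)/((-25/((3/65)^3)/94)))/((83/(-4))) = 0.00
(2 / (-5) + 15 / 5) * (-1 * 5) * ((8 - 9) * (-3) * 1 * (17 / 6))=-221 / 2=-110.50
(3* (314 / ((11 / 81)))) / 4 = 38151 / 22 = 1734.14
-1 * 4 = -4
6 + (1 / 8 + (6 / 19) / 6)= 939 / 152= 6.18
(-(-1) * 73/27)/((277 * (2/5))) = 365/14958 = 0.02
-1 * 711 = -711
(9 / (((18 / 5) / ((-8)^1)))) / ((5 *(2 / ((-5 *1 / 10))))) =1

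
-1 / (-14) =1 / 14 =0.07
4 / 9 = 0.44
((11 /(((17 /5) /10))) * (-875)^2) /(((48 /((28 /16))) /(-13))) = -19159765625 /1632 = -11740052.47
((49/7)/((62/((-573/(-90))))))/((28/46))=4393/3720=1.18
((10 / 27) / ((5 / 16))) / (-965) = -32 / 26055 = -0.00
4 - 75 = -71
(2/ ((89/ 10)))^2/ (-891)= -400/ 7057611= -0.00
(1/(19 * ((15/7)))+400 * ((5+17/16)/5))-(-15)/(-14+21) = 971899/1995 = 487.17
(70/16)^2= 19.14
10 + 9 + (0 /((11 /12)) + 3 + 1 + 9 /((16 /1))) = 377 /16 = 23.56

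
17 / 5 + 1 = 22 / 5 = 4.40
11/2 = 5.50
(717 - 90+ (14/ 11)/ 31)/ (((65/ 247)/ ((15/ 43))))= 12187797/ 14663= 831.19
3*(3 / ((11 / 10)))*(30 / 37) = 2700 / 407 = 6.63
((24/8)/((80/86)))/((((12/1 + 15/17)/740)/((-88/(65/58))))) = -69023944/4745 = -14546.67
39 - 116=-77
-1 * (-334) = 334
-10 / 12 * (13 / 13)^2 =-5 / 6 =-0.83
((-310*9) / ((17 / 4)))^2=124545600 / 289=430953.63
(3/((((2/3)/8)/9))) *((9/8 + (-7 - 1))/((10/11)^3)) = -1185921/400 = -2964.80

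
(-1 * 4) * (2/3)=-8/3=-2.67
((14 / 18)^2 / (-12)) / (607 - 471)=-49 / 132192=-0.00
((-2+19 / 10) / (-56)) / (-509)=-1 / 285040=-0.00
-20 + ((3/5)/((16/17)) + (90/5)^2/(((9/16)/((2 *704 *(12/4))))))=194640371/80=2433004.64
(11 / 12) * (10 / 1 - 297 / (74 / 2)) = 1.81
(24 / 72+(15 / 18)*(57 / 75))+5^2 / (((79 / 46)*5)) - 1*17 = -31099 / 2370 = -13.12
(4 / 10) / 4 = 1 / 10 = 0.10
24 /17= 1.41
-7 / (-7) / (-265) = -1 / 265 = -0.00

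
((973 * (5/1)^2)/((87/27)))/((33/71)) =5181225/319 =16242.08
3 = 3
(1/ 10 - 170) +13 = -1569/ 10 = -156.90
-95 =-95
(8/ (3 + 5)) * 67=67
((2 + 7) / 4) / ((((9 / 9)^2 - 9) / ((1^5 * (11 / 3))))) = -33 / 32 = -1.03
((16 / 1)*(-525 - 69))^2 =90326016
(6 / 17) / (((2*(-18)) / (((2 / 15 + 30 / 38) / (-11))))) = 263 / 319770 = 0.00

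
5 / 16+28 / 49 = 99 / 112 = 0.88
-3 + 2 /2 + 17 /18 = -19 /18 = -1.06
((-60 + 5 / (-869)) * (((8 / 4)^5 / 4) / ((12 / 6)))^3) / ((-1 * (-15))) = -667456 / 2607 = -256.02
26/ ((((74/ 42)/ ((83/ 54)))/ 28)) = 211484/ 333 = 635.09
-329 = -329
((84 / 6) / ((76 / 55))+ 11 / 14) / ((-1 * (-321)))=484 / 14231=0.03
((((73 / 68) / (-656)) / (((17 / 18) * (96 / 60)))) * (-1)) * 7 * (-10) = -114975 / 1516672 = -0.08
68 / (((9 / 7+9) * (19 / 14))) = 833 / 171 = 4.87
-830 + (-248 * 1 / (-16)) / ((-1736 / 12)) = -23243 / 28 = -830.11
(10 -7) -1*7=-4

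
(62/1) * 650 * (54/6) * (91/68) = 8251425/17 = 485377.94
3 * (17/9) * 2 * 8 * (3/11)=272/11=24.73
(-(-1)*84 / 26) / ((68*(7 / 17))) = 3 / 26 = 0.12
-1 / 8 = -0.12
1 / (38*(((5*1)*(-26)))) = -1 / 4940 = -0.00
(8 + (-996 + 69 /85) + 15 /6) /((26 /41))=-6863277 /4420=-1552.78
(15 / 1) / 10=3 / 2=1.50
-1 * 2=-2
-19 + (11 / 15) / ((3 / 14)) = -701 / 45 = -15.58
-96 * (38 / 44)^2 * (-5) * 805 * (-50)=-1743630000 / 121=-14410165.29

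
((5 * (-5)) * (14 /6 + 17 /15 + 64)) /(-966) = 110 /63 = 1.75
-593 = -593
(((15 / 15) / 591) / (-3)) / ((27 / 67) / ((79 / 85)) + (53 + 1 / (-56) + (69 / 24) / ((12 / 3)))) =-1185632 / 113797482021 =-0.00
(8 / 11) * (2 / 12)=4 / 33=0.12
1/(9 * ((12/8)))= 2/27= 0.07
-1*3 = -3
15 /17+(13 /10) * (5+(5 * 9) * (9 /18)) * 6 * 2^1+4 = 7376 /17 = 433.88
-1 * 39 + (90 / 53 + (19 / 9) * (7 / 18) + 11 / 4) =-33.73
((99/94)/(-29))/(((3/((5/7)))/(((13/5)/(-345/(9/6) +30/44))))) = 4719/48134345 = 0.00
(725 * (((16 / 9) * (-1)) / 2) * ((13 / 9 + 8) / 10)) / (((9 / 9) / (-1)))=49300 / 81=608.64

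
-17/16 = -1.06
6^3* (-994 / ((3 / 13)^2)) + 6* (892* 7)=-3994200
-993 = -993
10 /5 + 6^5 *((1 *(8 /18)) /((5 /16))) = 55306 /5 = 11061.20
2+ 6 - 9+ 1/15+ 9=121/15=8.07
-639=-639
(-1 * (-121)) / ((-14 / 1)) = -121 / 14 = -8.64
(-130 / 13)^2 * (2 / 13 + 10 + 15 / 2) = 22950 / 13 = 1765.38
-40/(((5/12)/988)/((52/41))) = -120295.02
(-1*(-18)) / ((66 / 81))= 243 / 11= 22.09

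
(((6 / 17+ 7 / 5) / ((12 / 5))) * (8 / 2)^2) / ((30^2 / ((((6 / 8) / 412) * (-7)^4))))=357749 / 6303600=0.06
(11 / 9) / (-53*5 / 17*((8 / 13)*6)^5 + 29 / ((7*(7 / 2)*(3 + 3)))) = -3402157759 / 29777116577973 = -0.00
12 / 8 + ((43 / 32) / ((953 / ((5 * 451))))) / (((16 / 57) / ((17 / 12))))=34247311 / 1951744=17.55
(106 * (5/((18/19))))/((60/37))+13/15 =186763/540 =345.86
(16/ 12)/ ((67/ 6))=8/ 67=0.12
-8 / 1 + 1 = -7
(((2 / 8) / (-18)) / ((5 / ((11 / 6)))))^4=14641 / 21767823360000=0.00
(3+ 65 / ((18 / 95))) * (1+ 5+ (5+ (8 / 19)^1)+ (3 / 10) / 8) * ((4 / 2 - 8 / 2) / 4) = -108490493 / 54720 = -1982.65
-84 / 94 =-42 / 47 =-0.89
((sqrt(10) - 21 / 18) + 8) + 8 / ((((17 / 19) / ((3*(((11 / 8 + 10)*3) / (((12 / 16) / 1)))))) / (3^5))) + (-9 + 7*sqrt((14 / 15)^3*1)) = sqrt(10) + 98*sqrt(210) / 225 + 30250363 / 102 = 296581.66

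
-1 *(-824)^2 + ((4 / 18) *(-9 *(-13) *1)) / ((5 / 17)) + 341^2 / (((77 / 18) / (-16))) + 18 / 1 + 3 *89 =-38973331 / 35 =-1113523.74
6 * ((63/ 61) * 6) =2268/ 61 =37.18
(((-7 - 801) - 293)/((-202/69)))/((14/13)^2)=12838761/39592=324.28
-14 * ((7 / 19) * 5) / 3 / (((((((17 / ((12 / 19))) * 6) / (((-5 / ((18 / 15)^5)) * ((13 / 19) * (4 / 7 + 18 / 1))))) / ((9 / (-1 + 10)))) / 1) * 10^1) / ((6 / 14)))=13203125 / 226676232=0.06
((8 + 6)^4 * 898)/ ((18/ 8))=137990272/ 9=15332252.44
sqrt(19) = 4.36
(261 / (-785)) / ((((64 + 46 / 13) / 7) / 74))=-878787 / 344615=-2.55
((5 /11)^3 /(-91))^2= 15625 /14670296641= 0.00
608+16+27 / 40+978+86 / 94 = 3014749 / 1880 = 1603.59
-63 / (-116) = 63 / 116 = 0.54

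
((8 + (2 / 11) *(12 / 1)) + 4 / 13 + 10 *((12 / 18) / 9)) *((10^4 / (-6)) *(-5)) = 1084000000 / 11583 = 93585.43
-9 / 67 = -0.13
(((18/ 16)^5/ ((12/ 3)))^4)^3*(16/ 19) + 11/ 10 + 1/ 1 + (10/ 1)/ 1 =1847184266927208893891537491045313959624470998731458053434463717/ 152659114204604076176486398772410447239609284409365319353630720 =12.10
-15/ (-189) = 5/ 63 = 0.08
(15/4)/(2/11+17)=55/252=0.22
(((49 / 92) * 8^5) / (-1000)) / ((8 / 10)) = -12544 / 575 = -21.82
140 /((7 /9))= 180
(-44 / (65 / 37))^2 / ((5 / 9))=23853456 / 21125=1129.16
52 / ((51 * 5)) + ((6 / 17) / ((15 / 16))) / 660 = 956 / 4675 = 0.20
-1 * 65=-65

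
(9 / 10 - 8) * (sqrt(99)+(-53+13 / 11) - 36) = 34293 / 55 - 213 * sqrt(11) / 10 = 552.86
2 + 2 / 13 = 28 / 13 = 2.15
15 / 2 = 7.50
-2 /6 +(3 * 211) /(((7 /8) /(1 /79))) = 14639 /1659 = 8.82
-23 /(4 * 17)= -23 /68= -0.34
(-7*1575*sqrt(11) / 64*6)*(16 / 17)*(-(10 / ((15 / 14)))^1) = 154350*sqrt(11) / 17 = 30113.00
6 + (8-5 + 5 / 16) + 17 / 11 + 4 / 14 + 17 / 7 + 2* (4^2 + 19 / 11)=5491 / 112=49.03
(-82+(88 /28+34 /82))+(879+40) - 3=240379 /287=837.56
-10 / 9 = -1.11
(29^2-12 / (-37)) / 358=31129 / 13246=2.35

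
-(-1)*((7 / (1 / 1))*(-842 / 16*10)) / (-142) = 14735 / 568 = 25.94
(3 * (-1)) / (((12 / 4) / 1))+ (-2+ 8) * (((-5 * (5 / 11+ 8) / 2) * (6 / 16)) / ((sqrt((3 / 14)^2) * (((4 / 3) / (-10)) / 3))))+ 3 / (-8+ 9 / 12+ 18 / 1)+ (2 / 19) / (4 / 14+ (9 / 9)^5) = 3230678513 / 647064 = 4992.83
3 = 3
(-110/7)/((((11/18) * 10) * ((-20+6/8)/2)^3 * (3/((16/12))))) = 4096/3195731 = 0.00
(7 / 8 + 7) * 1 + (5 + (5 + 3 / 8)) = 73 / 4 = 18.25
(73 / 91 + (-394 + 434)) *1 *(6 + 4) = 37130 / 91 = 408.02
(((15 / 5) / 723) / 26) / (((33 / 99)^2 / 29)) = 261 / 6266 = 0.04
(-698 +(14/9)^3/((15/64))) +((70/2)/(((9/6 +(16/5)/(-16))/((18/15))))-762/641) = -59303699072/91121355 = -650.82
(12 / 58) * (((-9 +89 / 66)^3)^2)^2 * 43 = 11829461986248705563581944091796875 / 33019764690695894267904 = 358253975976.45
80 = 80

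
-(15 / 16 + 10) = -175 / 16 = -10.94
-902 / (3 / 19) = -17138 / 3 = -5712.67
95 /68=1.40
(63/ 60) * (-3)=-63/ 20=-3.15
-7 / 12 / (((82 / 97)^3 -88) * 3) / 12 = 6388711 / 34457985792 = 0.00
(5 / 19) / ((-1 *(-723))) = 5 / 13737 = 0.00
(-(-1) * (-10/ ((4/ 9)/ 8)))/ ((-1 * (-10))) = -18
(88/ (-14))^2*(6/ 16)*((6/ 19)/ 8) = 1089/ 1862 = 0.58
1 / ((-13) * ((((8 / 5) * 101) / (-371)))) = 1855 / 10504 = 0.18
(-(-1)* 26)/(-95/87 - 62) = -2262/5489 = -0.41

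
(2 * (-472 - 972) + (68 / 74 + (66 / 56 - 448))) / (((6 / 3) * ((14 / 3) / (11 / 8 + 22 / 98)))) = -6496829163 / 11371136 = -571.34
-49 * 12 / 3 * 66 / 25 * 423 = -5471928 / 25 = -218877.12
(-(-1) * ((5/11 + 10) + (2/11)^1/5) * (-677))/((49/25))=-1953145/539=-3623.65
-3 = -3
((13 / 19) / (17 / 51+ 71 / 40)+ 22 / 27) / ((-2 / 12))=-295748 / 43263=-6.84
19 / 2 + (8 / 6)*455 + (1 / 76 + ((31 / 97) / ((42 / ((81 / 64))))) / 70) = 213678197149 / 346778880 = 616.18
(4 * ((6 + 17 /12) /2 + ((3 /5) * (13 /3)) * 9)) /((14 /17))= 55301 /420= 131.67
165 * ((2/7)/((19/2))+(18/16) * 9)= 1782825/1064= 1675.59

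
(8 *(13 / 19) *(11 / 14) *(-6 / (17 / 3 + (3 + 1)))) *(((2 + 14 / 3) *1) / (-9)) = 22880 / 11571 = 1.98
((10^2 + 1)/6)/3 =5.61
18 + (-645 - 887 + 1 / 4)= -6055 / 4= -1513.75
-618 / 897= -206 / 299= -0.69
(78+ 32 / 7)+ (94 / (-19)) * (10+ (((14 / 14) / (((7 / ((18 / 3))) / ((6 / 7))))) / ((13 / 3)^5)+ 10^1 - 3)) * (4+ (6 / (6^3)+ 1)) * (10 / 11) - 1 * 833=-1134.86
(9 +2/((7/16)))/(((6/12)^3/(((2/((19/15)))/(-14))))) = -600/49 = -12.24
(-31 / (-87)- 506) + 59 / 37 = -1622534 / 3219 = -504.05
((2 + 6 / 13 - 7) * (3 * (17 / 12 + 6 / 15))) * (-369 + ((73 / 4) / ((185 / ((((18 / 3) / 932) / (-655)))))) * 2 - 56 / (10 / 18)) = 341208989489769 / 29363126000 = 11620.32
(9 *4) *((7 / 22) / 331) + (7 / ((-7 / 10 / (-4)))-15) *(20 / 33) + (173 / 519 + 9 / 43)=7387624 / 469689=15.73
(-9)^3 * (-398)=290142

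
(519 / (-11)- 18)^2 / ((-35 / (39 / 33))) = -6683157 / 46585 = -143.46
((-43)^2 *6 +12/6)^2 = 123121216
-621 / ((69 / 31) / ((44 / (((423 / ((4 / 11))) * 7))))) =-496 / 329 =-1.51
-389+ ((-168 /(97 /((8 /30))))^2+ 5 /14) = -1279156761 /3293150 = -388.43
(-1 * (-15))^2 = 225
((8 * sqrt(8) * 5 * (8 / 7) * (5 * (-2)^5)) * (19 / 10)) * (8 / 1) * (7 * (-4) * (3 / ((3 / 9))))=56033280 * sqrt(2)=79243024.52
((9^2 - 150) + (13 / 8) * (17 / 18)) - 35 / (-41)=-393275 / 5904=-66.61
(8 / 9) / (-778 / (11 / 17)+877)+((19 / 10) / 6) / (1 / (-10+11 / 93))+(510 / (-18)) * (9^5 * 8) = -267298304588279 / 19970820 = -13384443.13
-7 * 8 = -56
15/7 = 2.14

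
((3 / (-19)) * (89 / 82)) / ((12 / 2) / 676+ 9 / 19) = -15041 / 42353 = -0.36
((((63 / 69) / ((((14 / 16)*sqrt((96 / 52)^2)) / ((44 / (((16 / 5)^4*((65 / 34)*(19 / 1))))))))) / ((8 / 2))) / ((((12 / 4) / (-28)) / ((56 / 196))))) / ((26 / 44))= -0.01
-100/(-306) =50/153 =0.33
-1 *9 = -9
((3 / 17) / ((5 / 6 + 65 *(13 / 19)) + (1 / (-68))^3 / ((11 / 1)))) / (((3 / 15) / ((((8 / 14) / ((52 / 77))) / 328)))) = 239187960 / 4760876981939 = 0.00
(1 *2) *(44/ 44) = 2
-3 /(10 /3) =-9 /10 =-0.90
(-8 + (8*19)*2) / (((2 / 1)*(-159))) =-148 / 159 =-0.93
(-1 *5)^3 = -125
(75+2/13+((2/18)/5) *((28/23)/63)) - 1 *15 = 7284382/121095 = 60.15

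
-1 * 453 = -453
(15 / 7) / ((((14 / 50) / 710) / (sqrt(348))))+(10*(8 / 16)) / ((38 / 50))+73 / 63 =9262 / 1197+532500*sqrt(87) / 49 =101371.60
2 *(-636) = -1272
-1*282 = -282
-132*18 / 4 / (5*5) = -594 / 25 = -23.76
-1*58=-58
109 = 109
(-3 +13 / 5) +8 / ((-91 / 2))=-262 / 455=-0.58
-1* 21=-21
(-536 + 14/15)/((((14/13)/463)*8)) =-24154247/840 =-28755.06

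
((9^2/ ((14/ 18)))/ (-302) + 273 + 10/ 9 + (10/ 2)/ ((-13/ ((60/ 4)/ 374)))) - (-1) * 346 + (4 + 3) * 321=66296775235/ 23126103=2866.75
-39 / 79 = -0.49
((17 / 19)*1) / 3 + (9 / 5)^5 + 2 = 3775168 / 178125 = 21.19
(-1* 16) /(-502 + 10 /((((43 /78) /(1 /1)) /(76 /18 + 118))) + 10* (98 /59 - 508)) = 60888 /12742091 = 0.00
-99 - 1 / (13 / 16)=-1303 / 13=-100.23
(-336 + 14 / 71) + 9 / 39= -309733 / 923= -335.57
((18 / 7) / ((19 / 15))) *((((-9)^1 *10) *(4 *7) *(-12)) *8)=9331200 / 19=491115.79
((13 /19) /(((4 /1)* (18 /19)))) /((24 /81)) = 39 /64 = 0.61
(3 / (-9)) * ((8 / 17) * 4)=-32 / 51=-0.63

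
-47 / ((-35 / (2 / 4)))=47 / 70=0.67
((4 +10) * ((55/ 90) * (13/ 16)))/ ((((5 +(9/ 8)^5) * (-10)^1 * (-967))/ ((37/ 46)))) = 18962944/ 223077341205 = 0.00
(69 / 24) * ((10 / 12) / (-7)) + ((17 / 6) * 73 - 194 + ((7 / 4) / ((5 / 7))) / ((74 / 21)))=273221 / 20720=13.19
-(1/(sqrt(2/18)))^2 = -9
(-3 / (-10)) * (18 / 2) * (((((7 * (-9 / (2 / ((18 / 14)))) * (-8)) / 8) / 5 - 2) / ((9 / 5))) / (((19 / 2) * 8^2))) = 183 / 12160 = 0.02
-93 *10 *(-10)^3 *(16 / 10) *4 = 5952000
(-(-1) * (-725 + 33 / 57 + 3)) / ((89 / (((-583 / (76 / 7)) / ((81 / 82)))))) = 254829883 / 578322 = 440.64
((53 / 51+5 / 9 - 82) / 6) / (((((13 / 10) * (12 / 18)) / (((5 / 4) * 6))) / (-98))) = 7534975 / 663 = 11364.97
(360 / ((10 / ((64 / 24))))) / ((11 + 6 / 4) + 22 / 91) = 5824 / 773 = 7.53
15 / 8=1.88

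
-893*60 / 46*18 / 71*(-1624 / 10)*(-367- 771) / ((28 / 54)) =-171873623952 / 1633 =-105250229.00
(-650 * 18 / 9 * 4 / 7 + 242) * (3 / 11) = -10518 / 77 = -136.60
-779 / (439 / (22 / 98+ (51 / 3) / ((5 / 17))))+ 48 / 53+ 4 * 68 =968739528 / 5700415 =169.94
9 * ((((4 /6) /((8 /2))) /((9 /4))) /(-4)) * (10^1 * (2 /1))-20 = -70 /3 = -23.33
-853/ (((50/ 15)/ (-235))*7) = 120273/ 14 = 8590.93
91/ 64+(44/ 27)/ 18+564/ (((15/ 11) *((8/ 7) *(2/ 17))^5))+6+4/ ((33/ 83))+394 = 32979441599675779/ 3503554560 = 9413137.72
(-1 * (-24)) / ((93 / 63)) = 16.26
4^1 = 4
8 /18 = 4 /9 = 0.44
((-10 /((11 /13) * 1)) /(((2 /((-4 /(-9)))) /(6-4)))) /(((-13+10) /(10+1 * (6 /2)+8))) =3640 /99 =36.77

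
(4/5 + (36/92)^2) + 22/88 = 12729/10580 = 1.20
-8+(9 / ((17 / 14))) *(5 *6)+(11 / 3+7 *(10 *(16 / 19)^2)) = 4927879 / 18411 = 267.66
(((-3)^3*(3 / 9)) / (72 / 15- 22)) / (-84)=-15 / 2408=-0.01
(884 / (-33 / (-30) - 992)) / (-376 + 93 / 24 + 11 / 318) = 3748160 / 1563306597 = 0.00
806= 806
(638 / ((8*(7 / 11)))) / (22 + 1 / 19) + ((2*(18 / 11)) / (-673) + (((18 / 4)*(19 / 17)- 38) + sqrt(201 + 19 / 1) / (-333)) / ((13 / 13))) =-40297111721 / 1476483932- 2*sqrt(55) / 333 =-27.34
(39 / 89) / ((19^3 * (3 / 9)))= 117 / 610451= 0.00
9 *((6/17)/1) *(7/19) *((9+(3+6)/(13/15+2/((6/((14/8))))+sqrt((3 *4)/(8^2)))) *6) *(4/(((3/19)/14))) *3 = 769287456/6511 - 57153600 *sqrt(3)/6511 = 102948.01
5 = 5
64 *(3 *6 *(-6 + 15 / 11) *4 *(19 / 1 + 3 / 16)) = -4509216 / 11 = -409928.73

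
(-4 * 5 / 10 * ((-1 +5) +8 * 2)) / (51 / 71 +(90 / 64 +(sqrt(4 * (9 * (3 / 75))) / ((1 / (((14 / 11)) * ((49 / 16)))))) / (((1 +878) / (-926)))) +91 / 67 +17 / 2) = -98123590400 / 17307536867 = -5.67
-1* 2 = -2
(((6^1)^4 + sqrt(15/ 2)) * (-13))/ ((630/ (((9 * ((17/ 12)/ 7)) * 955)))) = -2279394/ 49 - 42211 * sqrt(30)/ 2352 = -46616.54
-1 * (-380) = 380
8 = 8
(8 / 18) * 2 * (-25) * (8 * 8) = -12800 / 9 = -1422.22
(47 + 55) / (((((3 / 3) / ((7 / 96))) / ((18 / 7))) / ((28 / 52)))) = 1071 / 104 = 10.30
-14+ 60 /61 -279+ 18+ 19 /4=-65701 /244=-269.27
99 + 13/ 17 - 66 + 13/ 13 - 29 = 98/ 17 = 5.76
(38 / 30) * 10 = 38 / 3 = 12.67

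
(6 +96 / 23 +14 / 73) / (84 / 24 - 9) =-34808 / 18469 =-1.88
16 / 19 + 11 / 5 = 289 / 95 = 3.04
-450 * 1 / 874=-0.51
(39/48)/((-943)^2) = 13/14227984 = 0.00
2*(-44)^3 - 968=-171336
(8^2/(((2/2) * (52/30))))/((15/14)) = 448/13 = 34.46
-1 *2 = -2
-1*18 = -18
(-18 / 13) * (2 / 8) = -9 / 26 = -0.35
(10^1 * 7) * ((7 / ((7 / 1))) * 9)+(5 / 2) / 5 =1261 / 2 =630.50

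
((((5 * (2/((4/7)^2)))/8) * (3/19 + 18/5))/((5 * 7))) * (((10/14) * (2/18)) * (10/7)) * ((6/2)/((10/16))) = 17/76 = 0.22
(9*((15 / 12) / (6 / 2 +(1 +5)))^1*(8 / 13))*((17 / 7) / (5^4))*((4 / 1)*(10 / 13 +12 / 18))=1088 / 63375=0.02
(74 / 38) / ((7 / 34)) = 1258 / 133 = 9.46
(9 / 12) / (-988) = -3 / 3952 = -0.00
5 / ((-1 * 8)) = -5 / 8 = -0.62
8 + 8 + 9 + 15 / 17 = 440 / 17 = 25.88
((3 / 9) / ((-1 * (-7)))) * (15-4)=11 / 21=0.52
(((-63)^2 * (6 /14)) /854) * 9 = 2187 /122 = 17.93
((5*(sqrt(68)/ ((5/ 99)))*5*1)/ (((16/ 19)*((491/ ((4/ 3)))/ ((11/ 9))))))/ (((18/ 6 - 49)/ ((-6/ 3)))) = 11495*sqrt(17)/ 67758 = 0.70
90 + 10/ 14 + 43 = 936/ 7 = 133.71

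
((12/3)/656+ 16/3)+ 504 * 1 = 250595/492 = 509.34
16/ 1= 16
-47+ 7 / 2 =-87 / 2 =-43.50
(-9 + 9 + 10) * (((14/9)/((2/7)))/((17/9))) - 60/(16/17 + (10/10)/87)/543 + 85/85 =128796843/4335493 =29.71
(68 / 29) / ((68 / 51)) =51 / 29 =1.76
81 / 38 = 2.13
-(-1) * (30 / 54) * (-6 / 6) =-5 / 9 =-0.56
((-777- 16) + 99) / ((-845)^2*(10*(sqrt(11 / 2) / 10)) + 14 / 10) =48580 / 140203717671777- 12388333750*sqrt(22) / 140203717671777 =-0.00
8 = 8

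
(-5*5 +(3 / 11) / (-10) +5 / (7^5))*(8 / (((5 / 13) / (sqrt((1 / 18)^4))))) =-601498573 / 374375925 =-1.61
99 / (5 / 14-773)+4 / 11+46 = 5501424 / 118987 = 46.24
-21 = -21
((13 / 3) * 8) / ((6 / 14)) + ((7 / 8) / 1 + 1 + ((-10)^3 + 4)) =-65753 / 72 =-913.24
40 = 40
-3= -3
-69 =-69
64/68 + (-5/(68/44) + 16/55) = -1873/935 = -2.00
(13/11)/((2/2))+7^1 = 90/11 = 8.18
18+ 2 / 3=56 / 3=18.67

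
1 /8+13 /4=27 /8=3.38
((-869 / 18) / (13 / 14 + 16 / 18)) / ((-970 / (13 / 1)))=79079 / 222130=0.36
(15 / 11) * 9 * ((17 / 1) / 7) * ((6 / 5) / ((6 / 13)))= 77.49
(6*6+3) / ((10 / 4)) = 15.60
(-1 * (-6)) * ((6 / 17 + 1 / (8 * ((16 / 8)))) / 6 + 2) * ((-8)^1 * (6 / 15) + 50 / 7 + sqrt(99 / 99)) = 584221 / 9520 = 61.37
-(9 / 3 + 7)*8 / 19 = -80 / 19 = -4.21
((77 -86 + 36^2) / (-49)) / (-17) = 1287 / 833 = 1.55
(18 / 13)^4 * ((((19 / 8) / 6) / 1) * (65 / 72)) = 23085 / 17576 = 1.31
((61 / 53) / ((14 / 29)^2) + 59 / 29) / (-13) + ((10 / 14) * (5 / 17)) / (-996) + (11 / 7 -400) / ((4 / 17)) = -28080094487911 / 16577596308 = -1693.86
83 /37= 2.24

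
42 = 42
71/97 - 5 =-414/97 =-4.27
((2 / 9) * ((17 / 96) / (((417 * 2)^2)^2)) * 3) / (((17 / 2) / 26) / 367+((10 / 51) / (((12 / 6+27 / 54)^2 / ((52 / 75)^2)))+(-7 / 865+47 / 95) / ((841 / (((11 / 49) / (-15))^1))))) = 583645391831490625 / 38181125980445977380260083392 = 0.00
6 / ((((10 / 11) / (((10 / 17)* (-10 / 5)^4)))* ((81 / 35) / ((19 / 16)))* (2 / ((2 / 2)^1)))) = 7315 / 459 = 15.94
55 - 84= -29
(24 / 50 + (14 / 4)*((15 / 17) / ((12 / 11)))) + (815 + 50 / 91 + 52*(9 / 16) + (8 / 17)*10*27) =301717337 / 309400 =975.17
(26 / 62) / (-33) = -0.01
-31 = -31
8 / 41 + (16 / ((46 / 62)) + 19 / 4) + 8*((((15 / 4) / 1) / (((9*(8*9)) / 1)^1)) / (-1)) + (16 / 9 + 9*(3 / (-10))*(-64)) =25593629 / 127305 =201.04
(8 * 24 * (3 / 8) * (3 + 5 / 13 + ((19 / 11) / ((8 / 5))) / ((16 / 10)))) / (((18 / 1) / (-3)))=-48.71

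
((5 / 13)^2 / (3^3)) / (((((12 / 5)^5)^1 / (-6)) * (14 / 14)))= -78125 / 189236736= -0.00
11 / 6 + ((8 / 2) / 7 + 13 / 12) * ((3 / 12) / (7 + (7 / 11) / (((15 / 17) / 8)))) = 1320847 / 707952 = 1.87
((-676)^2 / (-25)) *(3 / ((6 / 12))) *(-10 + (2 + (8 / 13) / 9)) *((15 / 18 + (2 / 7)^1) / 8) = 191648704 / 1575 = 121681.72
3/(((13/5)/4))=60/13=4.62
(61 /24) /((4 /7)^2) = 2989 /384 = 7.78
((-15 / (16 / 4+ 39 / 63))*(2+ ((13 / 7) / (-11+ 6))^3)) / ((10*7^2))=-751977 / 58224250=-0.01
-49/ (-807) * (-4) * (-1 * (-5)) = -980/ 807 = -1.21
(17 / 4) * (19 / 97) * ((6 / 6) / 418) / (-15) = -17 / 128040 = -0.00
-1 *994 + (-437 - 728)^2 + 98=1356329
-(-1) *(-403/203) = -403/203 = -1.99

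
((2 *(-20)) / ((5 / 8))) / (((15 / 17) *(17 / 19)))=-1216 / 15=-81.07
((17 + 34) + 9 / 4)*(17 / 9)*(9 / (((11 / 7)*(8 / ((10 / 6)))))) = 42245 / 352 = 120.01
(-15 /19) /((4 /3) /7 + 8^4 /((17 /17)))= -63 /326876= -0.00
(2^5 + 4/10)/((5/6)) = 972/25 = 38.88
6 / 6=1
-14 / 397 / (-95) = 14 / 37715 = 0.00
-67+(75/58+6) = -3463/58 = -59.71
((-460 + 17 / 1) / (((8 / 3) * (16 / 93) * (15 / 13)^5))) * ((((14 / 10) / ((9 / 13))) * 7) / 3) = -3248041831853 / 1458000000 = -2227.74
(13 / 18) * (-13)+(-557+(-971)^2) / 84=201749 / 18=11208.28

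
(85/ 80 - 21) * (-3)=59.81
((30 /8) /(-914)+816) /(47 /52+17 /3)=116347959 /936850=124.19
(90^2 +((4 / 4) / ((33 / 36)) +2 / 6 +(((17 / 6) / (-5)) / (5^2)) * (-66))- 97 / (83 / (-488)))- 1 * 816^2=-225002949682 / 342375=-657182.77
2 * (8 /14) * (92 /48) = 46 /21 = 2.19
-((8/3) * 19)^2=-23104/9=-2567.11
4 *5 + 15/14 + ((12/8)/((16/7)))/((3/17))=5553/224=24.79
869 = 869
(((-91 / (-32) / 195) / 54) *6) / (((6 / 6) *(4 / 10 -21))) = -7 / 88992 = -0.00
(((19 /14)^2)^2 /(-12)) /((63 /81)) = -390963 /1075648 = -0.36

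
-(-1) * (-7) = -7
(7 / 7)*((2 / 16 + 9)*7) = 511 / 8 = 63.88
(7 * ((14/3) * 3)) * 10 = 980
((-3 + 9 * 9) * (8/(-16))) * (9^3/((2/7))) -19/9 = -1791191/18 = -99510.61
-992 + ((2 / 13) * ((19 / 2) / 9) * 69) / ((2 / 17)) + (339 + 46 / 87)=-1260449 / 2262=-557.23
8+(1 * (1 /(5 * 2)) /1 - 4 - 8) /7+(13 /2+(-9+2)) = 29 /5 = 5.80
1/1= 1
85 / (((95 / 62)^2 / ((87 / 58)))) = 98022 / 1805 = 54.31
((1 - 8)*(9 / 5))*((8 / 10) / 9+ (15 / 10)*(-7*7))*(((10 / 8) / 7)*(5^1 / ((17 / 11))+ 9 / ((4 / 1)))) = 2464411 / 2720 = 906.03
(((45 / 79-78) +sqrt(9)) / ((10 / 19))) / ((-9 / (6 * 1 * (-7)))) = -52136 / 79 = -659.95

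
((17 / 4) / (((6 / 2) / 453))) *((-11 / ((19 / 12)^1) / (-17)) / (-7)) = -4983 / 133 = -37.47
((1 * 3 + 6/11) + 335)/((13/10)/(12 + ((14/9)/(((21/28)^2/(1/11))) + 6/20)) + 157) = 104116523/48315751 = 2.15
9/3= 3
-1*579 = -579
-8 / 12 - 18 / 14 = -41 / 21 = -1.95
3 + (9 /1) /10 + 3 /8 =171 /40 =4.28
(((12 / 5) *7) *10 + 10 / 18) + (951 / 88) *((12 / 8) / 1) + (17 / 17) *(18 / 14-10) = 1952059 / 11088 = 176.05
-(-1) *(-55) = -55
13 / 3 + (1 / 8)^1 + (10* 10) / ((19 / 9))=23633 / 456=51.83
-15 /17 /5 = -3 /17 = -0.18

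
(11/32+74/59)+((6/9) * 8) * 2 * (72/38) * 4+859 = 33771339/35872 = 941.44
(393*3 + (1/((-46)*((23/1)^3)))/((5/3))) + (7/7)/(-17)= 56085733169/47572970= 1178.94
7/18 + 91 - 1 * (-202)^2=-732827/18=-40712.61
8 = 8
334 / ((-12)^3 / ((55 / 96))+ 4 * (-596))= -9185 / 148504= -0.06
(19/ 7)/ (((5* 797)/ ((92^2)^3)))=11520745025536/ 27895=413003944.27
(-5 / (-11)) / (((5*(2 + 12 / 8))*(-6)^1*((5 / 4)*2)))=-2 / 1155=-0.00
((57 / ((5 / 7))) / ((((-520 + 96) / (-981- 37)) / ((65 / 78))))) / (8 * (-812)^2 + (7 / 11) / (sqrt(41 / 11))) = 410829805232 / 13572517878284235- 9671 * sqrt(451) / 108580143026273880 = 0.00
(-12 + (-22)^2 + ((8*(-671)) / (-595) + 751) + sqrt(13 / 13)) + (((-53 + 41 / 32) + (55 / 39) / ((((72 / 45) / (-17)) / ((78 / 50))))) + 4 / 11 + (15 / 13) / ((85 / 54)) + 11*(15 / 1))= 3604948713 / 2722720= 1324.02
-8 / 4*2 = -4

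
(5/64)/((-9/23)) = -115/576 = -0.20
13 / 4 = 3.25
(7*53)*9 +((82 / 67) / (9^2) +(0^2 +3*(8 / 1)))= 18251083 / 5427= 3363.02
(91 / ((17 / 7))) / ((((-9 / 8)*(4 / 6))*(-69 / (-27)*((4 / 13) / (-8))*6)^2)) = -1291836 / 8993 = -143.65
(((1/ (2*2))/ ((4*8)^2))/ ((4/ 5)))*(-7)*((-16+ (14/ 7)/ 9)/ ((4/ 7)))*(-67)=-1165465/ 294912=-3.95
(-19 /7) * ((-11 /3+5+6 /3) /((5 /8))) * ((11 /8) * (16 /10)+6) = -12464 /105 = -118.70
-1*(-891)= 891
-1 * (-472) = 472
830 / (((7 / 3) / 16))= 5691.43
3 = 3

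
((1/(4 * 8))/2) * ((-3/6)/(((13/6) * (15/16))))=-1/260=-0.00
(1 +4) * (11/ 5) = 11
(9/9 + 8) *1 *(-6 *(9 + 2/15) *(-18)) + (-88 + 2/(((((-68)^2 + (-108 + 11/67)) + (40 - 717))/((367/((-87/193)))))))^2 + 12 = 10459406590255813133/625995906457680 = 16708.43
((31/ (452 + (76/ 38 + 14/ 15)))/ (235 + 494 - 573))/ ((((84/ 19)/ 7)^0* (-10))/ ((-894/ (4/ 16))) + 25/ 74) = 512709/ 399824984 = 0.00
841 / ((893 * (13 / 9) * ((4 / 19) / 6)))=22707 / 1222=18.58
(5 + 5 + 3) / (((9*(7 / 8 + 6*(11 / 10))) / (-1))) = -40 / 207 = -0.19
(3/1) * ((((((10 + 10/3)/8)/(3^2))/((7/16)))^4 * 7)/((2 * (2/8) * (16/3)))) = 5120000/20253807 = 0.25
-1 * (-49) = 49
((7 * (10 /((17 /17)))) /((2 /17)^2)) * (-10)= -50575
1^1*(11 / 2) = 11 / 2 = 5.50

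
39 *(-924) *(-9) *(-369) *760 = -90953422560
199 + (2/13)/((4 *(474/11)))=199.00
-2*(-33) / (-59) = -66 / 59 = -1.12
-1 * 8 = -8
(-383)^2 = 146689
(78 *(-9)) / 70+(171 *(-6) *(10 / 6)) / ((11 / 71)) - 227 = -4340606 / 385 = -11274.30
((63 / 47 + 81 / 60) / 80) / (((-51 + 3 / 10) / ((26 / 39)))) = -281 / 635440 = -0.00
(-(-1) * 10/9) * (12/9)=40/27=1.48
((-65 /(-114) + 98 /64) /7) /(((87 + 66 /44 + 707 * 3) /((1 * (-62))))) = -118823 /14105448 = -0.01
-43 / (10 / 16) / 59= -344 / 295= -1.17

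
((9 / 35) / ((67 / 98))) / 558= 7 / 10385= 0.00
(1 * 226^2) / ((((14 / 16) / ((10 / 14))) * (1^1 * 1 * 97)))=2043040 / 4753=429.84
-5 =-5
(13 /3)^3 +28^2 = 23365 /27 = 865.37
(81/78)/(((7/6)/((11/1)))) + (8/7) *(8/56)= 6341/637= 9.95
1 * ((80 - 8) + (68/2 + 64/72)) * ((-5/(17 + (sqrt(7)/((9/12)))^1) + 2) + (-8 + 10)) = 19240 * sqrt(7)/7467 + 8841742/22401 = 401.52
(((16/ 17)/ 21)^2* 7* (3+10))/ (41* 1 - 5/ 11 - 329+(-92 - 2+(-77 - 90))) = -9152/ 27510777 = -0.00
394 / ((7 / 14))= 788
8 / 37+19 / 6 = 3.38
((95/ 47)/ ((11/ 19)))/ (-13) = -1805/ 6721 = -0.27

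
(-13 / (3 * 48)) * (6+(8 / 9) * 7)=-715 / 648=-1.10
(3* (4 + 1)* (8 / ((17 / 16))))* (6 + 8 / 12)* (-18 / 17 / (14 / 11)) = -626.40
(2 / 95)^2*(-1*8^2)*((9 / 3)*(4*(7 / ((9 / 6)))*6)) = -86016 / 9025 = -9.53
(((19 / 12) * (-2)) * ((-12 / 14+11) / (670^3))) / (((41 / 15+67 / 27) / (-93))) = 1129113 / 592864025600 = 0.00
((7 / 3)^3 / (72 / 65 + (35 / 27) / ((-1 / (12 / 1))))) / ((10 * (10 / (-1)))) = 4459 / 507120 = 0.01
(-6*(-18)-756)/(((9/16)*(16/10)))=-720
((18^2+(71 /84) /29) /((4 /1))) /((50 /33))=1736537 /32480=53.46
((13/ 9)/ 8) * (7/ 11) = 91/ 792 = 0.11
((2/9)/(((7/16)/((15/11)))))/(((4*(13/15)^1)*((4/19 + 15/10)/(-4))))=-6080/13013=-0.47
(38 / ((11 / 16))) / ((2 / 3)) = 912 / 11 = 82.91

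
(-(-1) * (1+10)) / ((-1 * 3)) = -11 / 3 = -3.67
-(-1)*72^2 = 5184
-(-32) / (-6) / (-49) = 16 / 147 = 0.11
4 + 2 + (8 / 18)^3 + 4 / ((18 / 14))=6706 / 729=9.20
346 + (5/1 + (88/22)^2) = 367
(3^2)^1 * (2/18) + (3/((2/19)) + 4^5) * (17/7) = 2557.07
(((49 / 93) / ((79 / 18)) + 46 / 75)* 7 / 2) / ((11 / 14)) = 6600496 / 2020425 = 3.27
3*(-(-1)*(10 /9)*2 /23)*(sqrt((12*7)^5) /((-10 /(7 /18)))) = -728.96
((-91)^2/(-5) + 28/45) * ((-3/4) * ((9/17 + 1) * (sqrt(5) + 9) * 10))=968513 * sqrt(5)/51 + 2905539/17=213378.00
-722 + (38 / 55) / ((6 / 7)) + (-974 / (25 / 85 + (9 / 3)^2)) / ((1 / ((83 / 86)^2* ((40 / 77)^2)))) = -9711108000193 / 12990824385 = -747.54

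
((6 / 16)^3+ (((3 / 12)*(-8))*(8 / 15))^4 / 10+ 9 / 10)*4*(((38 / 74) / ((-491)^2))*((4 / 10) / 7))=2664780229 / 5057638299000000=0.00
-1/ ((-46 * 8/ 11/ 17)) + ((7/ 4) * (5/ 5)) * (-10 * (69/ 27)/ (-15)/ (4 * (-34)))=0.49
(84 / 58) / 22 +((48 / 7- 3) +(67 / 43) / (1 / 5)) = 1124735 / 96019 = 11.71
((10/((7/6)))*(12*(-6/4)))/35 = -216/49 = -4.41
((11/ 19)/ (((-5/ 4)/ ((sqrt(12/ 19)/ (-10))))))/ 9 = 44 * sqrt(57)/ 81225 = 0.00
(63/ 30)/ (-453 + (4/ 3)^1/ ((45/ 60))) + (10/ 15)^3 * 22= 7142257/ 1096470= 6.51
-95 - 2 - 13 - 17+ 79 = -48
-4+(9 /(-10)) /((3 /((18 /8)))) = -187 /40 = -4.68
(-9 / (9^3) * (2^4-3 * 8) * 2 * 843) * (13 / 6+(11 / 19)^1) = 703624 / 1539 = 457.20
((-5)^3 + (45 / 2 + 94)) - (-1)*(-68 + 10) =-66.50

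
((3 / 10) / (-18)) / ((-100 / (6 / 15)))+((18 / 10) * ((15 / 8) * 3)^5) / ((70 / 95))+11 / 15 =3944498952323 / 286720000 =13757.32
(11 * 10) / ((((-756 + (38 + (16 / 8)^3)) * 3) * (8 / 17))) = -187 / 1704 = -0.11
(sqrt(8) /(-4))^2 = 1 /2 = 0.50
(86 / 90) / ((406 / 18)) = 43 / 1015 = 0.04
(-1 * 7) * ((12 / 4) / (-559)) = 21 / 559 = 0.04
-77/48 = -1.60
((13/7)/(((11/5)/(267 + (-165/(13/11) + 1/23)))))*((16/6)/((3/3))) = 217720/759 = 286.85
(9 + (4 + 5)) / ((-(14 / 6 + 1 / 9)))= -81 / 11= -7.36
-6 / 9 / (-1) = 2 / 3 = 0.67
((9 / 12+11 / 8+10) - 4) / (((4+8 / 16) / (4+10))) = 455 / 18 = 25.28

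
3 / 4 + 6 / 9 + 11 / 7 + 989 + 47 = 87275 / 84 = 1038.99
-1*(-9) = 9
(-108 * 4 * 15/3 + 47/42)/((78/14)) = -90673/234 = -387.49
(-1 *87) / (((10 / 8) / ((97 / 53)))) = -33756 / 265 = -127.38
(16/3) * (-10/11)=-160/33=-4.85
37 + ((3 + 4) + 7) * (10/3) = 251/3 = 83.67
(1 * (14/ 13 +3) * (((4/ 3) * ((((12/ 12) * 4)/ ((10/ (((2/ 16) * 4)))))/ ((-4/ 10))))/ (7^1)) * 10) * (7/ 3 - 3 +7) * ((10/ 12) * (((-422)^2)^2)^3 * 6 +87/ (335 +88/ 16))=-729129616659673852161514640239112950520/ 185913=-3921886133081999925564725000000000.00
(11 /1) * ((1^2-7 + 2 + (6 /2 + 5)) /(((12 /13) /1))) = 143 /3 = 47.67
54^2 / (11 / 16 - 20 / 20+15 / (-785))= -7324992 / 833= -8793.51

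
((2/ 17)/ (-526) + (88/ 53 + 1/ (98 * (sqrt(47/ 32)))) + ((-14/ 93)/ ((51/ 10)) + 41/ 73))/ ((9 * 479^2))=2 * sqrt(94)/ 4755623607 + 10580439142/ 9966005881376949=0.00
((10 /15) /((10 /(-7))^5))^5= -1341068619663964900807 /75937500000000000000000000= -0.00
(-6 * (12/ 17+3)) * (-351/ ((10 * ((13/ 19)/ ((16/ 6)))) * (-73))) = -258552/ 6205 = -41.67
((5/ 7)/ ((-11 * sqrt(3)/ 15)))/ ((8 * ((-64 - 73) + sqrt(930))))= 0.00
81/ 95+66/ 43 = 9753/ 4085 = 2.39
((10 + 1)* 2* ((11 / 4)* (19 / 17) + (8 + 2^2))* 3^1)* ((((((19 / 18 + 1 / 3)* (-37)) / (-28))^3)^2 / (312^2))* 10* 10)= 176565950082244873046875 / 4520537514904091885568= 39.06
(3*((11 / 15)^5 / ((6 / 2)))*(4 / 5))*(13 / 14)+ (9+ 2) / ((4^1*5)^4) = 1072423231 / 6804000000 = 0.16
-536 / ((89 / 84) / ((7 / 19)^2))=-68.67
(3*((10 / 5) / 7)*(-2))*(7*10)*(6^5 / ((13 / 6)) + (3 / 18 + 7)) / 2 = -2804950 / 13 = -215765.38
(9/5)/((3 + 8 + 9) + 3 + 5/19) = 171/2210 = 0.08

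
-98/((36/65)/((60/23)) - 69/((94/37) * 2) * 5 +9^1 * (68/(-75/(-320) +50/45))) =-37124360/146666817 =-0.25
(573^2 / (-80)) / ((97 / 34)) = -5581593 / 3880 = -1438.55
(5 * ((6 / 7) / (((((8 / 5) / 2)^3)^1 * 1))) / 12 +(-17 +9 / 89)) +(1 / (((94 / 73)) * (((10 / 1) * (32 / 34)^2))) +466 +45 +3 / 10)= 74237702047 / 149918720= 495.19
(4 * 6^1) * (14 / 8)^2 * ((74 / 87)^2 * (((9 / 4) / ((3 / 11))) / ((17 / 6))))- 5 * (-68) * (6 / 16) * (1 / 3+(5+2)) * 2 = 28949063 / 14297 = 2024.83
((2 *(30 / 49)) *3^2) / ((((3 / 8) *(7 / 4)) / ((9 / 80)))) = 648 / 343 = 1.89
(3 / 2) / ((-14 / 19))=-57 / 28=-2.04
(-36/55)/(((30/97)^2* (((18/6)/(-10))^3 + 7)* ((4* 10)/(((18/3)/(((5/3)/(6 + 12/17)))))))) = -1016172/1715725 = -0.59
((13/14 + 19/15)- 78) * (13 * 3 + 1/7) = -2180903/735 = -2967.21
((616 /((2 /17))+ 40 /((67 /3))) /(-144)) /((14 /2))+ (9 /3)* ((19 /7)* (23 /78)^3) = -123336737 /24729432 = -4.99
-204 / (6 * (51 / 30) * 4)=-5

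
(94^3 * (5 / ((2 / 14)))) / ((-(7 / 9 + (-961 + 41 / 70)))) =18314377200 / 604571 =30293.18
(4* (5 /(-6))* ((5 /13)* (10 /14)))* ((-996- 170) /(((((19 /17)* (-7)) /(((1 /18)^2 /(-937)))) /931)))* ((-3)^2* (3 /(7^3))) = 1238875 /37602747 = 0.03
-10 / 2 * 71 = -355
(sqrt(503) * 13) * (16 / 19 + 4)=1196 * sqrt(503) / 19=1411.76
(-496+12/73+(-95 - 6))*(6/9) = -397.89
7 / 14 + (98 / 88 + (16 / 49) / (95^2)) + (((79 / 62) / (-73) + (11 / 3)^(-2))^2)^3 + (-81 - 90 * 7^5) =-18046721318368867255513981187998323967306566639 / 11930065008840174928610577856633977793600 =-1512709.39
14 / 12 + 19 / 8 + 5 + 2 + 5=373 / 24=15.54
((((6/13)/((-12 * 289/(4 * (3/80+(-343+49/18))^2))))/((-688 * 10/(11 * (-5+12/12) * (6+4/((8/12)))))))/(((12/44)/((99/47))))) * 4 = -79875666840299/546688584000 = -146.11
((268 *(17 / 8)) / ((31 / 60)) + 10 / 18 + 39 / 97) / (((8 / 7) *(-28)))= -14928163 / 433008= -34.48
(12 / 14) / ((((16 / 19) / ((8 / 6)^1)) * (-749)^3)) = -19 / 5882656486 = -0.00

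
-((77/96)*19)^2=-2140369/9216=-232.24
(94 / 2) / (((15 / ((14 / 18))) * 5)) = 329 / 675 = 0.49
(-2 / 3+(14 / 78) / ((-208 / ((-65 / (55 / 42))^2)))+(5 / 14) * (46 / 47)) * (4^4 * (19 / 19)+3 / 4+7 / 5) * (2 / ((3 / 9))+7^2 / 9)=-41377261249 / 5732496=-7218.02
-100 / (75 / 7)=-28 / 3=-9.33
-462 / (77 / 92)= -552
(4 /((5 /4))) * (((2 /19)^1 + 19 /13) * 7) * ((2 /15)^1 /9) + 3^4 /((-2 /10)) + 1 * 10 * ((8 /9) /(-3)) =-67930937 /166725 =-407.44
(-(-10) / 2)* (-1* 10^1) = -50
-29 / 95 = -0.31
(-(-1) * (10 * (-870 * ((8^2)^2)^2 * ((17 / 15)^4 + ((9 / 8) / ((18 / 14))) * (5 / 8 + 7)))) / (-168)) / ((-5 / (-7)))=102485767094272 / 10125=10122051071.04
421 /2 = 210.50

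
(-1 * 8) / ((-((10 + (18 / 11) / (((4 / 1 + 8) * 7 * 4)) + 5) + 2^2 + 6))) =4928 / 15403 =0.32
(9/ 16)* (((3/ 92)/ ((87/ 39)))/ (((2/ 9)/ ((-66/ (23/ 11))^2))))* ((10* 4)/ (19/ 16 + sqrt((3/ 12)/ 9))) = 384238404/ 352843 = 1088.98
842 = 842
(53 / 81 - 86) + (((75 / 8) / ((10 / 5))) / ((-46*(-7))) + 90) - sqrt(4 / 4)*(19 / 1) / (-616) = 21573757 / 4590432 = 4.70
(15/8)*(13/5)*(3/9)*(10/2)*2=65/4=16.25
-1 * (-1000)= 1000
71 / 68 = 1.04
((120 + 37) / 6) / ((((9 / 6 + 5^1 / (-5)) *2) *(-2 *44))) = -157 / 528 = -0.30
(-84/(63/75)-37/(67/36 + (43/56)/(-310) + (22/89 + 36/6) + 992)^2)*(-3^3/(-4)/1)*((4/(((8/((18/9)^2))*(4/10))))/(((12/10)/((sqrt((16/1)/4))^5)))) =-90000.03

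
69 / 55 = 1.25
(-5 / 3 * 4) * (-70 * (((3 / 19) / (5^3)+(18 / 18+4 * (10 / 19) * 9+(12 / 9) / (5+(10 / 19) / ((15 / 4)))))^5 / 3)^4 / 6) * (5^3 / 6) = 585299314212821057432853605701760476534704471219331234101103639733140816942210185785124750735400120764858589897337095488228698820859524022272 / 226868742916321735576171664423655478117845775129800943636732286366500924046640808029451363836415112018585205078125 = 2579902840245836992567683000.00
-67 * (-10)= 670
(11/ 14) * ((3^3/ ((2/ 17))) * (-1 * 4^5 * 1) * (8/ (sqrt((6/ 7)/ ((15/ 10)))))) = -5170176 * sqrt(7)/ 7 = -1954142.85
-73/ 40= -1.82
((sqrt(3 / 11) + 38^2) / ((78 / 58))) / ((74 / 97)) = 2813*sqrt(33) / 31746 + 2030986 / 1443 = 1407.98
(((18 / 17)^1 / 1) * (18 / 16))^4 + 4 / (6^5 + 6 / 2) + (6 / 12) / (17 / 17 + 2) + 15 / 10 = 204051836001 / 55441907968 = 3.68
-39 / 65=-3 / 5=-0.60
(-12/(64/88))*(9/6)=-99/4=-24.75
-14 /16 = -7 /8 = -0.88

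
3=3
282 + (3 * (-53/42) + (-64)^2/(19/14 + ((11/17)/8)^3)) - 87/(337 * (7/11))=53087265144375/16112744426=3294.74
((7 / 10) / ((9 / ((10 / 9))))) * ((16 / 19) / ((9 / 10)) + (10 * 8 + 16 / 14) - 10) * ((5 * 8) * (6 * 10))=14949.62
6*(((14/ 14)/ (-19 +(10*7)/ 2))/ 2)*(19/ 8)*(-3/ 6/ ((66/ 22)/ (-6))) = 57/ 128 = 0.45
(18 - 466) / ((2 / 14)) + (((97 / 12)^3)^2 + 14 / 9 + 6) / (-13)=-954727161409 / 38817792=-24595.09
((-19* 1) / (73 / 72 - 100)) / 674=684 / 2401799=0.00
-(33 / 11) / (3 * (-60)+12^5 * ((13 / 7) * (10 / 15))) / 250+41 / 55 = 1472777323 / 1975677000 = 0.75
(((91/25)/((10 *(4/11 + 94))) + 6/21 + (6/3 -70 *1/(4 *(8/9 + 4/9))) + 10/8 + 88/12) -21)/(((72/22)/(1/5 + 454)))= -234474055849/72660000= -3227.00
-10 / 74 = -5 / 37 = -0.14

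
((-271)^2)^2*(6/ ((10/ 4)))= 64722965772/ 5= 12944593154.40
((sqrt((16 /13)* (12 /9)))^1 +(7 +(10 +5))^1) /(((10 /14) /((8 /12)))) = 112* sqrt(39) /585 +308 /15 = 21.73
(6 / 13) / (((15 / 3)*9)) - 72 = -14038 / 195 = -71.99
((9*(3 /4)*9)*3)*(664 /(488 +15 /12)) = 484056 /1957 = 247.35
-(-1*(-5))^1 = -5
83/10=8.30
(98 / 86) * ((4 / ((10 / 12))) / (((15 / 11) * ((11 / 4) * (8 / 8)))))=1568 / 1075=1.46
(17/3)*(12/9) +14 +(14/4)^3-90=-1841/72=-25.57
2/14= 0.14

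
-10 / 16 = -5 / 8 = -0.62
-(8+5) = -13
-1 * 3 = -3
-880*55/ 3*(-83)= 4017200/ 3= 1339066.67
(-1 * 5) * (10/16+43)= -218.12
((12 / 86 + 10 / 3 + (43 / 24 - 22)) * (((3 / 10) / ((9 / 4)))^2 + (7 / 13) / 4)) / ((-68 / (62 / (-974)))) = -106068887 / 44428425600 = -0.00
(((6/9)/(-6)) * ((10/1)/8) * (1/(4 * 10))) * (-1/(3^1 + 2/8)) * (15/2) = 5/624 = 0.01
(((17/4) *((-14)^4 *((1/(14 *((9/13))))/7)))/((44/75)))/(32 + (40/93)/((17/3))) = 142672075/1115664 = 127.88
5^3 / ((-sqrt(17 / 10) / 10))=-1250*sqrt(170) / 17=-958.71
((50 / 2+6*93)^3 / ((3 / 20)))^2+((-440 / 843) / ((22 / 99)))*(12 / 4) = 4413444196904286257780 / 2529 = 1745134122935660837.40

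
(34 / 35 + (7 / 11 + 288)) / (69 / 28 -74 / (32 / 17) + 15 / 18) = -5351952 / 665555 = -8.04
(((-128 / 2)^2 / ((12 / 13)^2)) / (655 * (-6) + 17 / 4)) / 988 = -3328 / 2685213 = -0.00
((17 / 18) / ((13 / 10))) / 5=17 / 117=0.15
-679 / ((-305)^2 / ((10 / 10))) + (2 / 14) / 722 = -3338641 / 470148350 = -0.01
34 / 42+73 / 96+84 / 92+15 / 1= 270217 / 15456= 17.48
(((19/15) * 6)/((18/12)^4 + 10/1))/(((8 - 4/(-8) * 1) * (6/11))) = 6688/61455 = 0.11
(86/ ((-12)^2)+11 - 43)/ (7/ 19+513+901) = -6137/ 276408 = -0.02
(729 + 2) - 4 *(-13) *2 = 835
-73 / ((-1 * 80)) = 73 / 80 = 0.91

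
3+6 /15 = 17 /5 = 3.40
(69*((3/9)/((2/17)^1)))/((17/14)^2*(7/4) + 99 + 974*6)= 21896/665905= 0.03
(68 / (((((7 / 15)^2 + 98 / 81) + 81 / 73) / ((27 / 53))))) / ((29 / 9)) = 610665075 / 144119879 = 4.24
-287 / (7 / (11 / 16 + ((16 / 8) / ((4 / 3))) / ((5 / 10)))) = -2419 / 16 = -151.19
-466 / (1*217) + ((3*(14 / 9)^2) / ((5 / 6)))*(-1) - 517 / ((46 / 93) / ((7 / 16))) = -3364617779 / 7187040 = -468.15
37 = 37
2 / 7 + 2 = 16 / 7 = 2.29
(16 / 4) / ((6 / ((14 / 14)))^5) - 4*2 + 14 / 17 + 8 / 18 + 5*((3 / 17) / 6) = -217603 / 33048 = -6.58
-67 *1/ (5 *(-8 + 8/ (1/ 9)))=-67/ 320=-0.21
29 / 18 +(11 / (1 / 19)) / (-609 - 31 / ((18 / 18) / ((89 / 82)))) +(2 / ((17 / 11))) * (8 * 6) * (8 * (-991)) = -7941176023135 / 16125282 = -492467.42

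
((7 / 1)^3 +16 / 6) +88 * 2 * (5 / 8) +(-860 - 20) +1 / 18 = -7637 / 18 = -424.28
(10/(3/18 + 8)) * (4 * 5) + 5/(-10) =2351/98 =23.99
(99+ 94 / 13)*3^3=2868.23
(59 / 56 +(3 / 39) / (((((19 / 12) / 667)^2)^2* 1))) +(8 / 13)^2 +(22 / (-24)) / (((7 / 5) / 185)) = 2422537688.45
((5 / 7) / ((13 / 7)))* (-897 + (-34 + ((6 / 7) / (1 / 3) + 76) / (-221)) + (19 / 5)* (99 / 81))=-64512992 / 180999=-356.43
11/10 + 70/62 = 691/310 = 2.23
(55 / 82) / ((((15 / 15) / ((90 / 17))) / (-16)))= -39600 / 697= -56.81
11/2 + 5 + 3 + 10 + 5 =57/2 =28.50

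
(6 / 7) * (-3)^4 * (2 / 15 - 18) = -43416 / 35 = -1240.46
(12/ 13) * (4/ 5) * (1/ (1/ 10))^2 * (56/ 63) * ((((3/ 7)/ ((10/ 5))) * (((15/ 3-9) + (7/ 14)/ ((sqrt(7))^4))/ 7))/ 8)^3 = -2689941195/ 11515950951232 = -0.00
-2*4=-8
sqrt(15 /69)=sqrt(115) /23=0.47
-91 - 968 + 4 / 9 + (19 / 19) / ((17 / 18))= -161797 / 153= -1057.50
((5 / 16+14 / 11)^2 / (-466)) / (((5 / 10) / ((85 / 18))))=-735165 / 14434816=-0.05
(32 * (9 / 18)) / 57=16 / 57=0.28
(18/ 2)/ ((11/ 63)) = 567/ 11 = 51.55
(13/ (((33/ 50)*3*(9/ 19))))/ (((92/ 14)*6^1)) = 43225/ 122958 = 0.35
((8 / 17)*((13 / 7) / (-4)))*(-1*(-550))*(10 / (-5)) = 28600 / 119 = 240.34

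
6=6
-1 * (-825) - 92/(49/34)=37297/49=761.16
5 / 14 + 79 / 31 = 1261 / 434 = 2.91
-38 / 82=-19 / 41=-0.46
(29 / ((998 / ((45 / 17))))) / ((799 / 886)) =578115 / 6777917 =0.09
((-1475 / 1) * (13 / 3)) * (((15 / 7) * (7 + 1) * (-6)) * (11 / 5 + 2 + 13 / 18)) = 67956200 / 21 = 3236009.52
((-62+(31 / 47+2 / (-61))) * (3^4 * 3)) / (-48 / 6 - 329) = 42757551 / 966179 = 44.25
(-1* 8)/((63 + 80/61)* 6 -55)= -488/20183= -0.02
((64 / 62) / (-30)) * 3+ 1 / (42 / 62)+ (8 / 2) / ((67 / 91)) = 1484243 / 218085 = 6.81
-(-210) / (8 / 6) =315 / 2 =157.50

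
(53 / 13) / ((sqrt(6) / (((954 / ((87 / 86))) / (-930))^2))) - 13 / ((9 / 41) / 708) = -125788 / 3 +550547146 * sqrt(6) / 787995975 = -41927.62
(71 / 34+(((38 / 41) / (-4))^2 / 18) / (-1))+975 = 977.09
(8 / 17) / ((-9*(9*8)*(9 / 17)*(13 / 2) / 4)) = -8 / 9477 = -0.00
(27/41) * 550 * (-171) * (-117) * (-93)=-27630667350/41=-673918715.85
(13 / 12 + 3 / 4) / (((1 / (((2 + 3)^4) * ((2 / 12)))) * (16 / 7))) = 83.55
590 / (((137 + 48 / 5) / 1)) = 2950 / 733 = 4.02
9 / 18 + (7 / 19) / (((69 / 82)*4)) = 799 / 1311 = 0.61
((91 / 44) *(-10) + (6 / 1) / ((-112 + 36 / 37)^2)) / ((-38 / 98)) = 94058518547 / 1763506888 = 53.34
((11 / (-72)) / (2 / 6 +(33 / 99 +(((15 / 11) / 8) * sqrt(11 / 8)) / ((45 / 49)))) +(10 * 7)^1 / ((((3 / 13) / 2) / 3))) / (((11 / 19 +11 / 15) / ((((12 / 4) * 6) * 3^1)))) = 83790 * sqrt(22) / 114053 +93945631860 / 1254583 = 74885.40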